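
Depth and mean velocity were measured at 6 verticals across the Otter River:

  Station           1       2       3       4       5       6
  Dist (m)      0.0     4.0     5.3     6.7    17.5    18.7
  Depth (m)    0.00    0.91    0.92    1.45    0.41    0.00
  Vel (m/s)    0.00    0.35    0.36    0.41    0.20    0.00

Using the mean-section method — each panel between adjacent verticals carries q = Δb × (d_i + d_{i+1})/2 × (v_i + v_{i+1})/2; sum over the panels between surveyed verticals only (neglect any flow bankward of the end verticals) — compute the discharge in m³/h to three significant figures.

Panel 1-2: Δb = 4 m, d̄ = (0.00+0.91)/2 = 0.455, v̄ = (0.00+0.35)/2 = 0.175 → q = 4×0.455×0.175 = 0.3185 m³/s
Panel 2-3: Δb = 1.3 m, d̄ = (0.91+0.92)/2 = 0.915, v̄ = (0.35+0.36)/2 = 0.355 → q = 1.3×0.915×0.355 = 0.4223 m³/s
Panel 3-4: Δb = 1.4 m, d̄ = (0.92+1.45)/2 = 1.185, v̄ = (0.36+0.41)/2 = 0.385 → q = 1.4×1.185×0.385 = 0.6387 m³/s
Panel 4-5: Δb = 10.8 m, d̄ = (1.45+0.41)/2 = 0.93, v̄ = (0.41+0.20)/2 = 0.305 → q = 10.8×0.93×0.305 = 3.063 m³/s
Panel 5-6: Δb = 1.2 m, d̄ = (0.41+0.00)/2 = 0.205, v̄ = (0.20+0.00)/2 = 0.1 → q = 1.2×0.205×0.1 = 0.02460 m³/s
Q = Σ q = 4.468 m³/s
= 4.468 × 3600 = 16080 m³/h

16100 m³/h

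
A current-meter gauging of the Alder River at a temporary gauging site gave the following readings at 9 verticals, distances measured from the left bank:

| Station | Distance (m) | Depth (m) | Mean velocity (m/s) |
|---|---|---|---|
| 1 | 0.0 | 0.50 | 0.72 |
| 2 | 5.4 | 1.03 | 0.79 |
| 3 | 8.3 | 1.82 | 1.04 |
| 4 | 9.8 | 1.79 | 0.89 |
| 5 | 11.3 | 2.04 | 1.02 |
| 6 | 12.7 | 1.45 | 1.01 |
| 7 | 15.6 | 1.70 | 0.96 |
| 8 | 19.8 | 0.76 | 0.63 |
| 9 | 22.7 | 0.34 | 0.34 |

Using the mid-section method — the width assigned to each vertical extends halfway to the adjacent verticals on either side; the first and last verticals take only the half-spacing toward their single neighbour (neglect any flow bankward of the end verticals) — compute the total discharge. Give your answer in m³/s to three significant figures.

24.7 m³/s

w_1 = (5.4 − 0.0)/2 = 2.7 m; q_1 = 0.72 × 0.50 × 2.7 = 0.9720 m³/s
w_2 = (8.3 − 0.0)/2 = 4.15 m; q_2 = 0.79 × 1.03 × 4.15 = 3.377 m³/s
w_3 = (9.8 − 5.4)/2 = 2.2 m; q_3 = 1.04 × 1.82 × 2.2 = 4.164 m³/s
w_4 = (11.3 − 8.3)/2 = 1.5 m; q_4 = 0.89 × 1.79 × 1.5 = 2.390 m³/s
w_5 = (12.7 − 9.8)/2 = 1.45 m; q_5 = 1.02 × 2.04 × 1.45 = 3.017 m³/s
w_6 = (15.6 − 11.3)/2 = 2.15 m; q_6 = 1.01 × 1.45 × 2.15 = 3.149 m³/s
w_7 = (19.8 − 12.7)/2 = 3.55 m; q_7 = 0.96 × 1.70 × 3.55 = 5.794 m³/s
w_8 = (22.7 − 15.6)/2 = 3.55 m; q_8 = 0.63 × 0.76 × 3.55 = 1.700 m³/s
w_9 = (22.7 − 19.8)/2 = 1.45 m; q_9 = 0.34 × 0.34 × 1.45 = 0.1676 m³/s
Q = Σ qᵢ = 24.73 m³/s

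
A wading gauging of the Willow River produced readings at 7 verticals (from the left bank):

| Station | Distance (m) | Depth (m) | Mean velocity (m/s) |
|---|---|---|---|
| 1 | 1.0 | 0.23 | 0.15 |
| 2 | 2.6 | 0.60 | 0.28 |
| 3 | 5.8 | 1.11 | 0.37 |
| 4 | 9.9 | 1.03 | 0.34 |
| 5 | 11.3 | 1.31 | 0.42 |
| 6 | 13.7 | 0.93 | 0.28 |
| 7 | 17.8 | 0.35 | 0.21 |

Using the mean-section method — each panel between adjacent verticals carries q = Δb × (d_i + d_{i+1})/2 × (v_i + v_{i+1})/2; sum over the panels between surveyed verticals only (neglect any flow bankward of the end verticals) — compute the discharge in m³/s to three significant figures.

4.80 m³/s

Panel 1-2: Δb = 1.6 m, d̄ = (0.23+0.60)/2 = 0.415, v̄ = (0.15+0.28)/2 = 0.215 → q = 1.6×0.415×0.215 = 0.1428 m³/s
Panel 2-3: Δb = 3.2 m, d̄ = (0.60+1.11)/2 = 0.855, v̄ = (0.28+0.37)/2 = 0.325 → q = 3.2×0.855×0.325 = 0.8892 m³/s
Panel 3-4: Δb = 4.1 m, d̄ = (1.11+1.03)/2 = 1.07, v̄ = (0.37+0.34)/2 = 0.355 → q = 4.1×1.07×0.355 = 1.557 m³/s
Panel 4-5: Δb = 1.4 m, d̄ = (1.03+1.31)/2 = 1.17, v̄ = (0.34+0.42)/2 = 0.38 → q = 1.4×1.17×0.38 = 0.6224 m³/s
Panel 5-6: Δb = 2.4 m, d̄ = (1.31+0.93)/2 = 1.12, v̄ = (0.42+0.28)/2 = 0.35 → q = 2.4×1.12×0.35 = 0.9408 m³/s
Panel 6-7: Δb = 4.1 m, d̄ = (0.93+0.35)/2 = 0.64, v̄ = (0.28+0.21)/2 = 0.245 → q = 4.1×0.64×0.245 = 0.6429 m³/s
Q = Σ q = 4.795 m³/s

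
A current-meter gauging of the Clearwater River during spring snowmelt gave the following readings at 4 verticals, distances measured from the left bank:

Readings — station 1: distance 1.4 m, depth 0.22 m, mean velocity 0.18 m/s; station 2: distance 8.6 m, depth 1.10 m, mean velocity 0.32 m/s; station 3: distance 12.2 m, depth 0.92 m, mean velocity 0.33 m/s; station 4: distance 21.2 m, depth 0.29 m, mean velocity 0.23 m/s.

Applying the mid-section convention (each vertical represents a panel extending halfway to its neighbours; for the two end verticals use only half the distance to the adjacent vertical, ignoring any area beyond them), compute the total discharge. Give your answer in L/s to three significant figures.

w_1 = (8.6 − 1.4)/2 = 3.6 m; q_1 = 0.18 × 0.22 × 3.6 = 0.1426 m³/s
w_2 = (12.2 − 1.4)/2 = 5.4 m; q_2 = 0.32 × 1.10 × 5.4 = 1.901 m³/s
w_3 = (21.2 − 8.6)/2 = 6.3 m; q_3 = 0.33 × 0.92 × 6.3 = 1.913 m³/s
w_4 = (21.2 − 12.2)/2 = 4.5 m; q_4 = 0.23 × 0.29 × 4.5 = 0.3002 m³/s
Q = Σ qᵢ = 4.256 m³/s
= 4.256 × 1000 = 4256 L/s

4260 L/s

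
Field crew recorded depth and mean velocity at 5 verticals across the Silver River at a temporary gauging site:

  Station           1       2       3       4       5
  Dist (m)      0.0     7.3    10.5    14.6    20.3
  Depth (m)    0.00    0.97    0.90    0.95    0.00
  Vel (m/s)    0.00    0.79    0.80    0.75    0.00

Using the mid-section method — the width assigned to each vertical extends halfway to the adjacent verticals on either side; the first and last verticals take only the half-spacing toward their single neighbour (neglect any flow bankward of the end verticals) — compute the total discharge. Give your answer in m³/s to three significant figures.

w_2 = (10.5 − 0.0)/2 = 5.25 m; q_2 = 0.79 × 0.97 × 5.25 = 4.023 m³/s
w_3 = (14.6 − 7.3)/2 = 3.65 m; q_3 = 0.80 × 0.90 × 3.65 = 2.628 m³/s
w_4 = (20.3 − 10.5)/2 = 4.9 m; q_4 = 0.75 × 0.95 × 4.9 = 3.491 m³/s
Stations 1, 5 contribute zero (depth or velocity is 0).
Q = Σ qᵢ = 10.14 m³/s

10.1 m³/s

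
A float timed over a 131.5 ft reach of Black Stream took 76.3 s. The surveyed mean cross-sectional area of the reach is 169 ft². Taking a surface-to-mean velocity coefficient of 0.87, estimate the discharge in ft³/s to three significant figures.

253 ft³/s

v_surface = L / t̄ = 131.5 / 76.3 = 1.723 ft/s
v_mean = 0.87 × 1.723 = 1.499 ft/s
Q = A × v_mean = 169 × 1.499 = 253.4 ft³/s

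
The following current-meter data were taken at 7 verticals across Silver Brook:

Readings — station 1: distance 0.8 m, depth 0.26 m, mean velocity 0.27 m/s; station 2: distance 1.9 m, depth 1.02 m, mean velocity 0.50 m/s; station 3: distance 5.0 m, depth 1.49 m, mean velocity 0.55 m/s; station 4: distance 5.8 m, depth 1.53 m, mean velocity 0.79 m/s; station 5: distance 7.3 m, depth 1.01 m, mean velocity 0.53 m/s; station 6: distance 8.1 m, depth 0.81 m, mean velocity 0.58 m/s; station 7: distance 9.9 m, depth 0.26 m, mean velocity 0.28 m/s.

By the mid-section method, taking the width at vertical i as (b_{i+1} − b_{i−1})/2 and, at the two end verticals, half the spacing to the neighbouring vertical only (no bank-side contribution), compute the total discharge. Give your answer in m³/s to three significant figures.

5.39 m³/s

w_1 = (1.9 − 0.8)/2 = 0.55 m; q_1 = 0.27 × 0.26 × 0.55 = 0.03861 m³/s
w_2 = (5.0 − 0.8)/2 = 2.1 m; q_2 = 0.50 × 1.02 × 2.1 = 1.071 m³/s
w_3 = (5.8 − 1.9)/2 = 1.95 m; q_3 = 0.55 × 1.49 × 1.95 = 1.598 m³/s
w_4 = (7.3 − 5.0)/2 = 1.15 m; q_4 = 0.79 × 1.53 × 1.15 = 1.390 m³/s
w_5 = (8.1 − 5.8)/2 = 1.15 m; q_5 = 0.53 × 1.01 × 1.15 = 0.6156 m³/s
w_6 = (9.9 − 7.3)/2 = 1.3 m; q_6 = 0.58 × 0.81 × 1.3 = 0.6107 m³/s
w_7 = (9.9 − 8.1)/2 = 0.9 m; q_7 = 0.28 × 0.26 × 0.9 = 0.06552 m³/s
Q = Σ qᵢ = 5.389 m³/s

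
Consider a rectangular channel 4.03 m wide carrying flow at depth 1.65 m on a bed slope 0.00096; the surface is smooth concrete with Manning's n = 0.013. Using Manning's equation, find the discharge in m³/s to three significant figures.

A = b·y = 4.03 × 1.65 = 6.650 m²
P = b + 2y = 4.03 + 2×1.65 = 7.330 m
R = A/P = 6.650/7.330 = 0.9072 m
Q = (1/n)·A·R^(2/3)·S^(1/2) = (1/0.013) × 6.650 × 0.9072^(2/3) × 0.00096^(1/2) = 14.85 m³/s

14.9 m³/s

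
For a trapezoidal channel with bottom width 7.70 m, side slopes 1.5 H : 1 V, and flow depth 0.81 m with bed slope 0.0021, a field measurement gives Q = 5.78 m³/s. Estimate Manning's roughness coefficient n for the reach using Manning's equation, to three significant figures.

0.0443

A = (b + z·y)·y = (7.70 + 1.5×0.81)×0.81 = 7.221 m²
P = b + 2y√(1+z²) = 7.70 + 2×0.81×√(1+1.5²) = 10.62 m
R = A/P = 7.221/10.62 = 0.6799 m
n = (1/Q)·A·R^(2/3)·S^(1/2) = (1/5.78) × 7.221 × 0.7732 × 0.04583 = 0.04427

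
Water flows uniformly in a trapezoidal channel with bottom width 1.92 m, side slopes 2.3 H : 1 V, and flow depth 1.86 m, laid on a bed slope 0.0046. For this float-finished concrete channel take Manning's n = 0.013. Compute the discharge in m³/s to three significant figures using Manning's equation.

61.1 m³/s

A = (b + z·y)·y = (1.92 + 2.3×1.86)×1.86 = 11.53 m²
P = b + 2y√(1+z²) = 1.92 + 2×1.86×√(1+2.3²) = 11.25 m
R = A/P = 11.53/11.25 = 1.025 m
Q = (1/n)·A·R^(2/3)·S^(1/2) = (1/0.013) × 11.53 × 1.025^(2/3) × 0.0046^(1/2) = 61.13 m³/s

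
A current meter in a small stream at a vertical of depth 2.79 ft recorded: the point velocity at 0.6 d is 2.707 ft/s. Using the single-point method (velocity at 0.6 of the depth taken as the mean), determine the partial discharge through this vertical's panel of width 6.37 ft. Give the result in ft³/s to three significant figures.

v̄ = v₀.₆ = 2.707 ft/s
q = v̄ × d × w = 2.707 × 2.79 × 6.37 = 48.11 ft³/s

48.1 ft³/s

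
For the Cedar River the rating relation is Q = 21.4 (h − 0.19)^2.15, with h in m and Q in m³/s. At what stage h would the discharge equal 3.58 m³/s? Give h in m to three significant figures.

h − h₀ = (Q/C)^(1/b) = (3.58/21.4)^(1/2.15) = 0.4353 m
h = 0.19 + 0.4353 = 0.6253 m

0.625 m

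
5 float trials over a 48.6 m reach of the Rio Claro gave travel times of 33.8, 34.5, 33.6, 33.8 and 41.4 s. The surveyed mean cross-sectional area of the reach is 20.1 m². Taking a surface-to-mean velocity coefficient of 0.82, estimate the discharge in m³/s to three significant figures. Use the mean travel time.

22.6 m³/s

t̄ = (33.8 + 34.5 + 33.6 + 33.8 + 41.4) / 5 = 35.42 s
v_surface = L / t̄ = 48.6 / 35.42 = 1.372 m/s
v_mean = 0.82 × 1.372 = 1.125 m/s
Q = A × v_mean = 20.1 × 1.125 = 22.62 m³/s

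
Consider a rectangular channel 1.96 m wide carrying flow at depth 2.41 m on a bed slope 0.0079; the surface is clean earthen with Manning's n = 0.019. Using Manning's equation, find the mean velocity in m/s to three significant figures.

A = b·y = 1.96 × 2.41 = 4.724 m²
P = b + 2y = 1.96 + 2×2.41 = 6.780 m
R = A/P = 4.724/6.780 = 0.6967 m
Q = (1/n)·A·R^(2/3)·S^(1/2) = (1/0.019) × 4.724 × 0.6967^(2/3) × 0.0079^(1/2) = 17.37 m³/s
V = Q/A = 17.37/4.724 = 3.676 m/s

3.68 m/s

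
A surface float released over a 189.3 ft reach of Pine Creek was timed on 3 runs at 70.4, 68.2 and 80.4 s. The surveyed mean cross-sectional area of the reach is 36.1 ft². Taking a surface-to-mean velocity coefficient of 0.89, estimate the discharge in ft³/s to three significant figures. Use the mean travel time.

t̄ = (70.4 + 68.2 + 80.4) / 3 = 73 s
v_surface = L / t̄ = 189.3 / 73 = 2.593 ft/s
v_mean = 0.89 × 2.593 = 2.308 ft/s
Q = A × v_mean = 36.1 × 2.308 = 83.32 ft³/s

83.3 ft³/s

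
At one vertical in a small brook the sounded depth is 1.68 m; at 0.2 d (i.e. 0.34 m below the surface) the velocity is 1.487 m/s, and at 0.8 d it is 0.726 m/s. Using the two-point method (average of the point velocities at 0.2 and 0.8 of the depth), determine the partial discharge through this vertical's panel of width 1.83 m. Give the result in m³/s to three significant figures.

3.40 m³/s

v̄ = (1.487 + 0.726) / 2 = 1.107 m/s
q = v̄ × d × w = 1.107 × 1.68 × 1.83 = 3.402 m³/s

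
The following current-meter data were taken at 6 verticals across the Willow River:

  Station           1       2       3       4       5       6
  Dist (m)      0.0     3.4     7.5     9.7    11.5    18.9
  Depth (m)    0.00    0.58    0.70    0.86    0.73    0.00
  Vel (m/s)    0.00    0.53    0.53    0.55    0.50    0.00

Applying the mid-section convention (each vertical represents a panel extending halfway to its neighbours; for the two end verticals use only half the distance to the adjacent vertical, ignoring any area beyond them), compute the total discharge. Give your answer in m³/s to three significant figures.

4.95 m³/s

w_2 = (7.5 − 0.0)/2 = 3.75 m; q_2 = 0.53 × 0.58 × 3.75 = 1.153 m³/s
w_3 = (9.7 − 3.4)/2 = 3.15 m; q_3 = 0.53 × 0.70 × 3.15 = 1.169 m³/s
w_4 = (11.5 − 7.5)/2 = 2 m; q_4 = 0.55 × 0.86 × 2 = 0.9460 m³/s
w_5 = (18.9 − 9.7)/2 = 4.6 m; q_5 = 0.50 × 0.73 × 4.6 = 1.679 m³/s
Stations 1, 6 contribute zero (depth or velocity is 0).
Q = Σ qᵢ = 4.946 m³/s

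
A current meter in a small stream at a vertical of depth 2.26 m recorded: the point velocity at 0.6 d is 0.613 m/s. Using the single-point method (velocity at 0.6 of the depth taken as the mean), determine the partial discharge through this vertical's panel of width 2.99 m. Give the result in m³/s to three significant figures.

4.14 m³/s

v̄ = v₀.₆ = 0.613 m/s
q = v̄ × d × w = 0.6130 × 2.26 × 2.99 = 4.142 m³/s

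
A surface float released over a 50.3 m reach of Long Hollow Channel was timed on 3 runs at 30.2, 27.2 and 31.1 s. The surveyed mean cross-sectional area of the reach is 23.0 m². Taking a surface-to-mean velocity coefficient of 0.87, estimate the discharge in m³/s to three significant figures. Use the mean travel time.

t̄ = (30.2 + 27.2 + 31.1) / 3 = 29.5 s
v_surface = L / t̄ = 50.3 / 29.5 = 1.705 m/s
v_mean = 0.87 × 1.705 = 1.483 m/s
Q = A × v_mean = 23.0 × 1.483 = 34.12 m³/s

34.1 m³/s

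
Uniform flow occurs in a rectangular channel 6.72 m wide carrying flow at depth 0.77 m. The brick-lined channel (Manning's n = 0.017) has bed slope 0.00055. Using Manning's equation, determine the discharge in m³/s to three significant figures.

A = b·y = 6.72 × 0.77 = 5.174 m²
P = b + 2y = 6.72 + 2×0.77 = 8.260 m
R = A/P = 5.174/8.260 = 0.6264 m
Q = (1/n)·A·R^(2/3)·S^(1/2) = (1/0.017) × 5.174 × 0.6264^(2/3) × 0.00055^(1/2) = 5.226 m³/s

5.23 m³/s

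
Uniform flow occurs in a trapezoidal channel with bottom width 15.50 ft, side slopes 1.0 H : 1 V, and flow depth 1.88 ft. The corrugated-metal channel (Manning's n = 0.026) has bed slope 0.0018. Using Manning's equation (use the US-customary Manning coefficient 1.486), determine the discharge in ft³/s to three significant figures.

A = (b + z·y)·y = (15.50 + 1.0×1.88)×1.88 = 32.67 ft²
P = b + 2y√(1+z²) = 15.50 + 2×1.88×√(1+1.0²) = 20.82 ft
R = A/P = 32.67/20.82 = 1.570 ft
Q = (1.486/n)·A·R^(2/3)·S^(1/2) = (1.486/0.026) × 32.67 × 1.570^(2/3) × 0.0018^(1/2) = 107.0 ft³/s

107 ft³/s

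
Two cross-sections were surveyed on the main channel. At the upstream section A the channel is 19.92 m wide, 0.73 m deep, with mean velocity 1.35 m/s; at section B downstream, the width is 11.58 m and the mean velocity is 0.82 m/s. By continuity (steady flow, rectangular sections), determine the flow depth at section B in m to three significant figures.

2.07 m

Q = A₁V₁ = (19.92×0.73) × 1.35 = 19.63 m³/s
d₂ = Q/(b₂ V₂) = 19.63/(11.58×0.82) = 2.067 m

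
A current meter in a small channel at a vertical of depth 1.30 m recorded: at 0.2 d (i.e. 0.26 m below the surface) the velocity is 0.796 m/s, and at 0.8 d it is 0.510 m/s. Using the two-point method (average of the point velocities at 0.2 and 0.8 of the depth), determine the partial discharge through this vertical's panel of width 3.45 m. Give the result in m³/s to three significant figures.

v̄ = (0.796 + 0.510) / 2 = 0.6530 m/s
q = v̄ × d × w = 0.6530 × 1.30 × 3.45 = 2.929 m³/s

2.93 m³/s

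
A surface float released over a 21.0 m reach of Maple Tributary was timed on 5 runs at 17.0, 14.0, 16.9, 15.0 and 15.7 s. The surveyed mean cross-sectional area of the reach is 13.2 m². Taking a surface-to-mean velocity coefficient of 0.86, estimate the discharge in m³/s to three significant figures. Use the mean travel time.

t̄ = (17.0 + 14.0 + 16.9 + 15.0 + 15.7) / 5 = 15.72 s
v_surface = L / t̄ = 21.0 / 15.72 = 1.336 m/s
v_mean = 0.86 × 1.336 = 1.149 m/s
Q = A × v_mean = 13.2 × 1.149 = 15.16 m³/s

15.2 m³/s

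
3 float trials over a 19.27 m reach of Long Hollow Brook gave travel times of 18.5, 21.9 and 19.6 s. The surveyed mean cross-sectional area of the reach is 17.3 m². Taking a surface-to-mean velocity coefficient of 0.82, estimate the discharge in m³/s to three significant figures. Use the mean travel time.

13.7 m³/s

t̄ = (18.5 + 21.9 + 19.6) / 3 = 20 s
v_surface = L / t̄ = 19.27 / 20 = 0.9635 m/s
v_mean = 0.82 × 0.9635 = 0.7901 m/s
Q = A × v_mean = 17.3 × 0.7901 = 13.67 m³/s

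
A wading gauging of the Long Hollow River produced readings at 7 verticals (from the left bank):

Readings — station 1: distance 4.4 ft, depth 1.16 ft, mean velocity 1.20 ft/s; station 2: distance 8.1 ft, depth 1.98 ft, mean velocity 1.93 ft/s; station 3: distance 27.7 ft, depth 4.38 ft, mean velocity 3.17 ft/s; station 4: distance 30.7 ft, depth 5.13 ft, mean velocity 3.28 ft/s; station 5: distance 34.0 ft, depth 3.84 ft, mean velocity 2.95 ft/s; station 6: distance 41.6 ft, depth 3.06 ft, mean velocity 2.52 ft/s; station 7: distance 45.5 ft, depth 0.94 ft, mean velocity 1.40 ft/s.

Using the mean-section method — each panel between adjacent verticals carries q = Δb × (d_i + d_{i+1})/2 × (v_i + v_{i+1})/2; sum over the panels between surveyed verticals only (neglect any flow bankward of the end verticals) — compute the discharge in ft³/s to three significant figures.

Panel 1-2: Δb = 3.7 ft, d̄ = (1.16+1.98)/2 = 1.57, v̄ = (1.20+1.93)/2 = 1.565 → q = 3.7×1.57×1.565 = 9.091 ft³/s
Panel 2-3: Δb = 19.6 ft, d̄ = (1.98+4.38)/2 = 3.18, v̄ = (1.93+3.17)/2 = 2.55 → q = 19.6×3.18×2.55 = 158.9 ft³/s
Panel 3-4: Δb = 3 ft, d̄ = (4.38+5.13)/2 = 4.755, v̄ = (3.17+3.28)/2 = 3.225 → q = 3×4.755×3.225 = 46.00 ft³/s
Panel 4-5: Δb = 3.3 ft, d̄ = (5.13+3.84)/2 = 4.485, v̄ = (3.28+2.95)/2 = 3.115 → q = 3.3×4.485×3.115 = 46.10 ft³/s
Panel 5-6: Δb = 7.6 ft, d̄ = (3.84+3.06)/2 = 3.45, v̄ = (2.95+2.52)/2 = 2.735 → q = 7.6×3.45×2.735 = 71.71 ft³/s
Panel 6-7: Δb = 3.9 ft, d̄ = (3.06+0.94)/2 = 2, v̄ = (2.52+1.40)/2 = 1.96 → q = 3.9×2×1.96 = 15.29 ft³/s
Q = Σ q = 347.1 ft³/s

347 ft³/s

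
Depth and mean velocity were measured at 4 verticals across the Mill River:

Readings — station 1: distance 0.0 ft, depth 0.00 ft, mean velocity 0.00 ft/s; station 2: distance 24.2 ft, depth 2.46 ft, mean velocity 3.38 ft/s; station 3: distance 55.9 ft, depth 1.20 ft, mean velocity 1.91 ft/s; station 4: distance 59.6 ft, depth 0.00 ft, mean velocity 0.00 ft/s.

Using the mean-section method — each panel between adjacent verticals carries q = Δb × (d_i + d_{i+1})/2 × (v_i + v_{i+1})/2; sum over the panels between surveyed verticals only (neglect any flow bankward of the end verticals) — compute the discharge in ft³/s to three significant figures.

Panel 1-2: Δb = 24.2 ft, d̄ = (0.00+2.46)/2 = 1.23, v̄ = (0.00+3.38)/2 = 1.69 → q = 24.2×1.23×1.69 = 50.30 ft³/s
Panel 2-3: Δb = 31.7 ft, d̄ = (2.46+1.20)/2 = 1.83, v̄ = (3.38+1.91)/2 = 2.645 → q = 31.7×1.83×2.645 = 153.4 ft³/s
Panel 3-4: Δb = 3.7 ft, d̄ = (1.20+0.00)/2 = 0.6, v̄ = (1.91+0.00)/2 = 0.955 → q = 3.7×0.6×0.955 = 2.120 ft³/s
Q = Σ q = 205.9 ft³/s

206 ft³/s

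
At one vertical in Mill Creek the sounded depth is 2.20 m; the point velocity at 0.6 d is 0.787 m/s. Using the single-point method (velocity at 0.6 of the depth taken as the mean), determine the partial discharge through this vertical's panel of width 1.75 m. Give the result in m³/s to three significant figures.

v̄ = v₀.₆ = 0.787 m/s
q = v̄ × d × w = 0.7870 × 2.20 × 1.75 = 3.030 m³/s

3.03 m³/s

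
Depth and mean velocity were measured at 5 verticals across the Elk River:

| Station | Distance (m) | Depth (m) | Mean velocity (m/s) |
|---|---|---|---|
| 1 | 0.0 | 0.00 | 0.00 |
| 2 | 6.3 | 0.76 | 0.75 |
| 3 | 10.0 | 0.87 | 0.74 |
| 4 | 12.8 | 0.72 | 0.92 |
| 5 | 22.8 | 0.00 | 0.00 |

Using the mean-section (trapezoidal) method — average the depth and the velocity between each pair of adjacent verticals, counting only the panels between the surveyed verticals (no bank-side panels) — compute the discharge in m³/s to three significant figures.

6.65 m³/s

Panel 1-2: Δb = 6.3 m, d̄ = (0.00+0.76)/2 = 0.38, v̄ = (0.00+0.75)/2 = 0.375 → q = 6.3×0.38×0.375 = 0.8978 m³/s
Panel 2-3: Δb = 3.7 m, d̄ = (0.76+0.87)/2 = 0.815, v̄ = (0.75+0.74)/2 = 0.745 → q = 3.7×0.815×0.745 = 2.247 m³/s
Panel 3-4: Δb = 2.8 m, d̄ = (0.87+0.72)/2 = 0.795, v̄ = (0.74+0.92)/2 = 0.83 → q = 2.8×0.795×0.83 = 1.848 m³/s
Panel 4-5: Δb = 10 m, d̄ = (0.72+0.00)/2 = 0.36, v̄ = (0.92+0.00)/2 = 0.46 → q = 10×0.36×0.46 = 1.656 m³/s
Q = Σ q = 6.648 m³/s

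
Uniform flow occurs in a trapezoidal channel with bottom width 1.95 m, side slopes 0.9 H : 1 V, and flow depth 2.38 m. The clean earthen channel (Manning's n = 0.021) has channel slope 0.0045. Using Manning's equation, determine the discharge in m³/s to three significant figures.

34.5 m³/s

A = (b + z·y)·y = (1.95 + 0.9×2.38)×2.38 = 9.739 m²
P = b + 2y√(1+z²) = 1.95 + 2×2.38×√(1+0.9²) = 8.354 m
R = A/P = 9.739/8.354 = 1.166 m
Q = (1/n)·A·R^(2/3)·S^(1/2) = (1/0.021) × 9.739 × 1.166^(2/3) × 0.0045^(1/2) = 34.46 m³/s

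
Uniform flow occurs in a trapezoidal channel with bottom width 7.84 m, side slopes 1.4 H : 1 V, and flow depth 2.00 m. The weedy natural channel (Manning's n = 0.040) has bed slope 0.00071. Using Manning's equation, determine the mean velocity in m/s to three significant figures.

0.852 m/s

A = (b + z·y)·y = (7.84 + 1.4×2.00)×2.00 = 21.28 m²
P = b + 2y√(1+z²) = 7.84 + 2×2.00×√(1+1.4²) = 14.72 m
R = A/P = 21.28/14.72 = 1.445 m
Q = (1/n)·A·R^(2/3)·S^(1/2) = (1/0.040) × 21.28 × 1.445^(2/3) × 0.00071^(1/2) = 18.12 m³/s
V = Q/A = 18.12/21.28 = 0.8516 m/s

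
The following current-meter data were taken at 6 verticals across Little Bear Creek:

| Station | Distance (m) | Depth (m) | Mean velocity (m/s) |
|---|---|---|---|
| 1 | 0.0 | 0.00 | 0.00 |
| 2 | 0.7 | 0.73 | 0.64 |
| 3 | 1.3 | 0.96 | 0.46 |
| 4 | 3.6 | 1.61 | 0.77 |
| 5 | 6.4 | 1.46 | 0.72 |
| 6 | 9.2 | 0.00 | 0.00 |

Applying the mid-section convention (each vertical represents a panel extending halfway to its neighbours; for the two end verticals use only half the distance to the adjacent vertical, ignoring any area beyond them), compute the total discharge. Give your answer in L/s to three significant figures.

w_2 = (1.3 − 0.0)/2 = 0.65 m; q_2 = 0.64 × 0.73 × 0.65 = 0.3037 m³/s
w_3 = (3.6 − 0.7)/2 = 1.45 m; q_3 = 0.46 × 0.96 × 1.45 = 0.6403 m³/s
w_4 = (6.4 − 1.3)/2 = 2.55 m; q_4 = 0.77 × 1.61 × 2.55 = 3.161 m³/s
w_5 = (9.2 − 3.6)/2 = 2.8 m; q_5 = 0.72 × 1.46 × 2.8 = 2.943 m³/s
Stations 1, 6 contribute zero (depth or velocity is 0).
Q = Σ qᵢ = 7.049 m³/s
= 7.049 × 1000 = 7049 L/s

7050 L/s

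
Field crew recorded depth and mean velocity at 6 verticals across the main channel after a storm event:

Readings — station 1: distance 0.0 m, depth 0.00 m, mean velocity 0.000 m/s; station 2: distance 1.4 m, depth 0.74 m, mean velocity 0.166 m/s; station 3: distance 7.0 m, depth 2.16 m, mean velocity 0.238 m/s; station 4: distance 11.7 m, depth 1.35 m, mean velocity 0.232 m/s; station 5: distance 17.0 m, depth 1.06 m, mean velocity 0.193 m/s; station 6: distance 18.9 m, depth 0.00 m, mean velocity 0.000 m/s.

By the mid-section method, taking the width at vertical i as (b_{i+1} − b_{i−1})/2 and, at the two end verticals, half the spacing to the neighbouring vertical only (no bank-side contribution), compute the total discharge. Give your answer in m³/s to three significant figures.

w_2 = (7.0 − 0.0)/2 = 3.5 m; q_2 = 0.166 × 0.74 × 3.5 = 0.4299 m³/s
w_3 = (11.7 − 1.4)/2 = 5.15 m; q_3 = 0.238 × 2.16 × 5.15 = 2.648 m³/s
w_4 = (17.0 − 7.0)/2 = 5 m; q_4 = 0.232 × 1.35 × 5 = 1.566 m³/s
w_5 = (18.9 − 11.7)/2 = 3.6 m; q_5 = 0.193 × 1.06 × 3.6 = 0.7365 m³/s
Stations 1, 6 contribute zero (depth or velocity is 0).
Q = Σ qᵢ = 5.380 m³/s

5.38 m³/s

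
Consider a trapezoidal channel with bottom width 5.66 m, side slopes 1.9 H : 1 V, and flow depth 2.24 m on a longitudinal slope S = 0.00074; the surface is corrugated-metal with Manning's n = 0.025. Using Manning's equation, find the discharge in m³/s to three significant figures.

31.0 m³/s

A = (b + z·y)·y = (5.66 + 1.9×2.24)×2.24 = 22.21 m²
P = b + 2y√(1+z²) = 5.66 + 2×2.24×√(1+1.9²) = 15.28 m
R = A/P = 22.21/15.28 = 1.454 m
Q = (1/n)·A·R^(2/3)·S^(1/2) = (1/0.025) × 22.21 × 1.454^(2/3) × 0.00074^(1/2) = 31.02 m³/s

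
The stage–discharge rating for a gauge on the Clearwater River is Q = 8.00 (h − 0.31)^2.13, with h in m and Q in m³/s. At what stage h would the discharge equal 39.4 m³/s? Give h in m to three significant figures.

2.42 m

h − h₀ = (Q/C)^(1/b) = (39.4/8.00)^(1/2.13) = 2.114 m
h = 0.31 + 2.114 = 2.424 m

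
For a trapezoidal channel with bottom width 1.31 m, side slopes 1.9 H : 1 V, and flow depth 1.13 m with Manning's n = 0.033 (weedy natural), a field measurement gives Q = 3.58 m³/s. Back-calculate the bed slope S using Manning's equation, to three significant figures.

A = (b + z·y)·y = (1.31 + 1.9×1.13)×1.13 = 3.906 m²
P = b + 2y√(1+z²) = 1.31 + 2×1.13×√(1+1.9²) = 6.162 m
R = A/P = 3.906/6.162 = 0.6339 m
S = (Q·n / (1·A·R^(2/3)))² = (3.58×0.033 / (1×3.906×0.7379))² = 0.001680

0.00168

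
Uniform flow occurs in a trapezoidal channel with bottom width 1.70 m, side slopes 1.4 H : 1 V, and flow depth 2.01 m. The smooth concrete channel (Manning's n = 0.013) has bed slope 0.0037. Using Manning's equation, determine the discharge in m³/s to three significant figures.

43.9 m³/s

A = (b + z·y)·y = (1.70 + 1.4×2.01)×2.01 = 9.073 m²
P = b + 2y√(1+z²) = 1.70 + 2×2.01×√(1+1.4²) = 8.616 m
R = A/P = 9.073/8.616 = 1.053 m
Q = (1/n)·A·R^(2/3)·S^(1/2) = (1/0.013) × 9.073 × 1.053^(2/3) × 0.0037^(1/2) = 43.94 m³/s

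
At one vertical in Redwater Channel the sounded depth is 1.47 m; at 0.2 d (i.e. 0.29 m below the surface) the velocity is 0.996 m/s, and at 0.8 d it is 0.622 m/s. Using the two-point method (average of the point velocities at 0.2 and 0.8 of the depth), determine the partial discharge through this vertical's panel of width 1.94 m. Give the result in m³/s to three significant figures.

v̄ = (0.996 + 0.622) / 2 = 0.8090 m/s
q = v̄ × d × w = 0.8090 × 1.47 × 1.94 = 2.307 m³/s

2.31 m³/s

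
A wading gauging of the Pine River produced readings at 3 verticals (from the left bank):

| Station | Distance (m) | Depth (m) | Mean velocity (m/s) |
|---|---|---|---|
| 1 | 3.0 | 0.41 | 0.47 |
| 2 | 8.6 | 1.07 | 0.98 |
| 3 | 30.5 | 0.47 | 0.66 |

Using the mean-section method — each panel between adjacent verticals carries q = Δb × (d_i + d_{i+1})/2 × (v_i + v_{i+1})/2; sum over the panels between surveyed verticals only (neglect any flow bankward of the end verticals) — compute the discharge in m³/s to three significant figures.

16.8 m³/s

Panel 1-2: Δb = 5.6 m, d̄ = (0.41+1.07)/2 = 0.74, v̄ = (0.47+0.98)/2 = 0.725 → q = 5.6×0.74×0.725 = 3.004 m³/s
Panel 2-3: Δb = 21.9 m, d̄ = (1.07+0.47)/2 = 0.77, v̄ = (0.98+0.66)/2 = 0.82 → q = 21.9×0.77×0.82 = 13.83 m³/s
Q = Σ q = 16.83 m³/s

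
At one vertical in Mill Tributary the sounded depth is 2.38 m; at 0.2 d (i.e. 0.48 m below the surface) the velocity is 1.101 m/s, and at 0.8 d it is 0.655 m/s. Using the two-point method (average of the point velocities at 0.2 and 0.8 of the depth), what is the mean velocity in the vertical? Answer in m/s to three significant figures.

0.878 m/s

v̄ = (1.101 + 0.655) / 2 = 0.8780 m/s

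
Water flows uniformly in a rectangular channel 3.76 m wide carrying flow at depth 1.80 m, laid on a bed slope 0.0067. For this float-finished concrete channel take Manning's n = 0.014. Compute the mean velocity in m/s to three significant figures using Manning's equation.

A = b·y = 3.76 × 1.80 = 6.768 m²
P = b + 2y = 3.76 + 2×1.80 = 7.360 m
R = A/P = 6.768/7.360 = 0.9196 m
Q = (1/n)·A·R^(2/3)·S^(1/2) = (1/0.014) × 6.768 × 0.9196^(2/3) × 0.0067^(1/2) = 37.42 m³/s
V = Q/A = 37.42/6.768 = 5.529 m/s

5.53 m/s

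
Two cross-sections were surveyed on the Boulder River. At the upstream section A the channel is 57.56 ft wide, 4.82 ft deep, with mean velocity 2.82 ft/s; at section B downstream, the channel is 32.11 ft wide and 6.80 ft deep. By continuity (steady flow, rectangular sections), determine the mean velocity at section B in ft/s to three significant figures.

Q = A₁V₁ = (57.56×4.82) × 2.82 = 782.4 ft³/s
A₂ = 32.11 × 6.80 = 218.3 ft²
V₂ = Q/A₂ = 782.4/218.3 = 3.583 ft/s

3.58 ft/s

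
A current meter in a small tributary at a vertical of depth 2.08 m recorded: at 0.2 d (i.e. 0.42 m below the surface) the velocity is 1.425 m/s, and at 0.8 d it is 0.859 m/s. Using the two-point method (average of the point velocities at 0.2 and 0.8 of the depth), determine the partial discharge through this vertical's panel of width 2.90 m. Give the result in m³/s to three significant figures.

6.89 m³/s

v̄ = (1.425 + 0.859) / 2 = 1.142 m/s
q = v̄ × d × w = 1.142 × 2.08 × 2.90 = 6.889 m³/s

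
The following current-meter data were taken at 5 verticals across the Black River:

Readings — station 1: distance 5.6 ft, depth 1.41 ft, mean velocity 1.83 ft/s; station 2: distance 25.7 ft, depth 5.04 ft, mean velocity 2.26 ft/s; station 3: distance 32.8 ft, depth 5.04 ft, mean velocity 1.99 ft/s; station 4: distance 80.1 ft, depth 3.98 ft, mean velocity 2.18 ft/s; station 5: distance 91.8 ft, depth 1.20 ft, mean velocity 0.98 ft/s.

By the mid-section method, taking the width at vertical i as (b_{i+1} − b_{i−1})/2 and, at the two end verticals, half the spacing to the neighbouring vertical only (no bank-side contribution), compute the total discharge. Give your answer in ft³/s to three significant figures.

716 ft³/s

w_1 = (25.7 − 5.6)/2 = 10.05 ft; q_1 = 1.83 × 1.41 × 10.05 = 25.93 ft³/s
w_2 = (32.8 − 5.6)/2 = 13.6 ft; q_2 = 2.26 × 5.04 × 13.6 = 154.9 ft³/s
w_3 = (80.1 − 25.7)/2 = 27.2 ft; q_3 = 1.99 × 5.04 × 27.2 = 272.8 ft³/s
w_4 = (91.8 − 32.8)/2 = 29.5 ft; q_4 = 2.18 × 3.98 × 29.5 = 256.0 ft³/s
w_5 = (91.8 − 80.1)/2 = 5.85 ft; q_5 = 0.98 × 1.20 × 5.85 = 6.880 ft³/s
Q = Σ qᵢ = 716.5 ft³/s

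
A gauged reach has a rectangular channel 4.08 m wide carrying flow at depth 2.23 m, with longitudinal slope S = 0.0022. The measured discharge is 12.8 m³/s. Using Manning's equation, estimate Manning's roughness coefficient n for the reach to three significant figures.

A = b·y = 4.08 × 2.23 = 9.098 m²
P = b + 2y = 4.08 + 2×2.23 = 8.540 m
R = A/P = 9.098/8.540 = 1.065 m
n = (1/Q)·A·R^(2/3)·S^(1/2) = (1/12.8) × 9.098 × 1.043 × 0.04690 = 0.03478

0.0348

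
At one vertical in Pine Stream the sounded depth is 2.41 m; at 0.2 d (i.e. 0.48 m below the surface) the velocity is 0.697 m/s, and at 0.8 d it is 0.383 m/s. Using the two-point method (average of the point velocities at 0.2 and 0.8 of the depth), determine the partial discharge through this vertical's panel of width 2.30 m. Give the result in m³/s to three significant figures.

v̄ = (0.697 + 0.383) / 2 = 0.5400 m/s
q = v̄ × d × w = 0.5400 × 2.41 × 2.30 = 2.993 m³/s

2.99 m³/s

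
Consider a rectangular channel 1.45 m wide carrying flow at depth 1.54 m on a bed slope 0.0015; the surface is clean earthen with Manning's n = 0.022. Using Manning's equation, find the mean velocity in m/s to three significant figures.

A = b·y = 1.45 × 1.54 = 2.233 m²
P = b + 2y = 1.45 + 2×1.54 = 4.530 m
R = A/P = 2.233/4.530 = 0.4929 m
Q = (1/n)·A·R^(2/3)·S^(1/2) = (1/0.022) × 2.233 × 0.4929^(2/3) × 0.0015^(1/2) = 2.453 m³/s
V = Q/A = 2.453/2.233 = 1.099 m/s

1.10 m/s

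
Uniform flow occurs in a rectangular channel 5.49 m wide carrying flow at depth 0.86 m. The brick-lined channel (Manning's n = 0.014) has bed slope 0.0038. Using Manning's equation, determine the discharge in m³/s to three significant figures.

A = b·y = 5.49 × 0.86 = 4.721 m²
P = b + 2y = 5.49 + 2×0.86 = 7.210 m
R = A/P = 4.721/7.210 = 0.6548 m
Q = (1/n)·A·R^(2/3)·S^(1/2) = (1/0.014) × 4.721 × 0.6548^(2/3) × 0.0038^(1/2) = 15.68 m³/s

15.7 m³/s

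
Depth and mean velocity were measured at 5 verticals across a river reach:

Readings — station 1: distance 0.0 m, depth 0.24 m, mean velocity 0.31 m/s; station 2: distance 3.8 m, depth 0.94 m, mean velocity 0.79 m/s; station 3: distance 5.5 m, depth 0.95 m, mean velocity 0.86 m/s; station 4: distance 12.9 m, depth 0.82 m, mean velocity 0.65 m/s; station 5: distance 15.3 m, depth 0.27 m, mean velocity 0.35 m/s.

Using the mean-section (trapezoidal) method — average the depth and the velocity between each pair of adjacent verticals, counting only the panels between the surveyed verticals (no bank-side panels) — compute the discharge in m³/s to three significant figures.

Panel 1-2: Δb = 3.8 m, d̄ = (0.24+0.94)/2 = 0.59, v̄ = (0.31+0.79)/2 = 0.55 → q = 3.8×0.59×0.55 = 1.233 m³/s
Panel 2-3: Δb = 1.7 m, d̄ = (0.94+0.95)/2 = 0.945, v̄ = (0.79+0.86)/2 = 0.825 → q = 1.7×0.945×0.825 = 1.325 m³/s
Panel 3-4: Δb = 7.4 m, d̄ = (0.95+0.82)/2 = 0.885, v̄ = (0.86+0.65)/2 = 0.755 → q = 7.4×0.885×0.755 = 4.944 m³/s
Panel 4-5: Δb = 2.4 m, d̄ = (0.82+0.27)/2 = 0.545, v̄ = (0.65+0.35)/2 = 0.5 → q = 2.4×0.545×0.5 = 0.6540 m³/s
Q = Σ q = 8.157 m³/s

8.16 m³/s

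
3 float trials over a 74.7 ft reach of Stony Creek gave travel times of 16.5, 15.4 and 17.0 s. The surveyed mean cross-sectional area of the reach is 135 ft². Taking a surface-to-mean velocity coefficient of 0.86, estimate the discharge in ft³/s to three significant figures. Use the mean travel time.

532 ft³/s

t̄ = (16.5 + 15.4 + 17.0) / 3 = 16.3 s
v_surface = L / t̄ = 74.7 / 16.3 = 4.583 ft/s
v_mean = 0.86 × 4.583 = 3.941 ft/s
Q = A × v_mean = 135 × 3.941 = 532.1 ft³/s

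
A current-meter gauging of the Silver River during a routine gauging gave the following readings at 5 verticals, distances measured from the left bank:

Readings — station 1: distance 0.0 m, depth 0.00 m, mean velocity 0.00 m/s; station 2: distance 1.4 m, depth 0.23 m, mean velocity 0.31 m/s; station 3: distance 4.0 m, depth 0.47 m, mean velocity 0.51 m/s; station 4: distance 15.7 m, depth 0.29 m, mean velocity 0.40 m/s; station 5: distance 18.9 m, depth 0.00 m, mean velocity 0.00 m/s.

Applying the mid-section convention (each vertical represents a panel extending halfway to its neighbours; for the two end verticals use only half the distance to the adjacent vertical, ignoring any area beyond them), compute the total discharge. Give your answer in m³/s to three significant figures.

2.72 m³/s

w_2 = (4.0 − 0.0)/2 = 2 m; q_2 = 0.31 × 0.23 × 2 = 0.1426 m³/s
w_3 = (15.7 − 1.4)/2 = 7.15 m; q_3 = 0.51 × 0.47 × 7.15 = 1.714 m³/s
w_4 = (18.9 − 4.0)/2 = 7.45 m; q_4 = 0.40 × 0.29 × 7.45 = 0.8642 m³/s
Stations 1, 5 contribute zero (depth or velocity is 0).
Q = Σ qᵢ = 2.721 m³/s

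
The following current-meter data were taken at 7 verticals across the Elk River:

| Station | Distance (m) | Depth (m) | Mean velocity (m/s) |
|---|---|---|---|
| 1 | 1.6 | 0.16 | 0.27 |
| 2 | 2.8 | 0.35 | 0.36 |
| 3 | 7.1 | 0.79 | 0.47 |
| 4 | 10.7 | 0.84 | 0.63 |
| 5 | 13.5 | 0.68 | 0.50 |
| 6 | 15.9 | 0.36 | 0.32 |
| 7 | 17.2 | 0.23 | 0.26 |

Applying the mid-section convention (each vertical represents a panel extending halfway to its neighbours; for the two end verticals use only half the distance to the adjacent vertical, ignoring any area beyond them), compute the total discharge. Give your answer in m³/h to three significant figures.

w_1 = (2.8 − 1.6)/2 = 0.6 m; q_1 = 0.27 × 0.16 × 0.6 = 0.02592 m³/s
w_2 = (7.1 − 1.6)/2 = 2.75 m; q_2 = 0.36 × 0.35 × 2.75 = 0.3465 m³/s
w_3 = (10.7 − 2.8)/2 = 3.95 m; q_3 = 0.47 × 0.79 × 3.95 = 1.467 m³/s
w_4 = (13.5 − 7.1)/2 = 3.2 m; q_4 = 0.63 × 0.84 × 3.2 = 1.693 m³/s
w_5 = (15.9 − 10.7)/2 = 2.6 m; q_5 = 0.50 × 0.68 × 2.6 = 0.8840 m³/s
w_6 = (17.2 − 13.5)/2 = 1.85 m; q_6 = 0.32 × 0.36 × 1.85 = 0.2131 m³/s
w_7 = (17.2 − 15.9)/2 = 0.65 m; q_7 = 0.26 × 0.23 × 0.65 = 0.03887 m³/s
Q = Σ qᵢ = 4.668 m³/s
= 4.668 × 3600 = 16810 m³/h

16800 m³/h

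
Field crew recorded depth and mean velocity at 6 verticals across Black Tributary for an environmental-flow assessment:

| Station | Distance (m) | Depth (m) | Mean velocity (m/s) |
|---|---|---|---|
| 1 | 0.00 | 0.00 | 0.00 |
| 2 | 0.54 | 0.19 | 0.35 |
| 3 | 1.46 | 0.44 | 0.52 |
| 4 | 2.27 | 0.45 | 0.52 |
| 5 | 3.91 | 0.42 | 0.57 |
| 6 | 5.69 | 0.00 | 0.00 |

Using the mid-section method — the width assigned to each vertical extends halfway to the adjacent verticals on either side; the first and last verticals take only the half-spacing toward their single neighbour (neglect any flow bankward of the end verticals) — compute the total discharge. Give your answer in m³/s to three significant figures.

0.942 m³/s

w_2 = (1.46 − 0.00)/2 = 0.73 m; q_2 = 0.35 × 0.19 × 0.73 = 0.04855 m³/s
w_3 = (2.27 − 0.54)/2 = 0.865 m; q_3 = 0.52 × 0.44 × 0.865 = 0.1979 m³/s
w_4 = (3.91 − 1.46)/2 = 1.225 m; q_4 = 0.52 × 0.45 × 1.225 = 0.2867 m³/s
w_5 = (5.69 − 2.27)/2 = 1.71 m; q_5 = 0.57 × 0.42 × 1.71 = 0.4094 m³/s
Stations 1, 6 contribute zero (depth or velocity is 0).
Q = Σ qᵢ = 0.9425 m³/s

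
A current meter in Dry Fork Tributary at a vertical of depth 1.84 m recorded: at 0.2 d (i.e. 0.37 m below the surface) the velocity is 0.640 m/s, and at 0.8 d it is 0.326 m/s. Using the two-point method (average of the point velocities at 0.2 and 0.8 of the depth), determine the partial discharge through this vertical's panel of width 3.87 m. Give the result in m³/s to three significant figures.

v̄ = (0.640 + 0.326) / 2 = 0.4830 m/s
q = v̄ × d × w = 0.4830 × 1.84 × 3.87 = 3.439 m³/s

3.44 m³/s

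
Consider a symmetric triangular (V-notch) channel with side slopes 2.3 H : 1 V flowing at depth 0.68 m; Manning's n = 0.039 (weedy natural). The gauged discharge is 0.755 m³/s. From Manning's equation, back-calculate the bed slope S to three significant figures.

0.00363

A = z·y² = 2.3×0.68² = 1.064 m²
P = 2y√(1+z²) = 2×0.68×√(1+2.3²) = 3.411 m
R = A/P = 1.064/3.411 = 0.3118 m
S = (Q·n / (1·A·R^(2/3)))² = (0.755×0.039 / (1×1.064×0.4598))² = 0.003625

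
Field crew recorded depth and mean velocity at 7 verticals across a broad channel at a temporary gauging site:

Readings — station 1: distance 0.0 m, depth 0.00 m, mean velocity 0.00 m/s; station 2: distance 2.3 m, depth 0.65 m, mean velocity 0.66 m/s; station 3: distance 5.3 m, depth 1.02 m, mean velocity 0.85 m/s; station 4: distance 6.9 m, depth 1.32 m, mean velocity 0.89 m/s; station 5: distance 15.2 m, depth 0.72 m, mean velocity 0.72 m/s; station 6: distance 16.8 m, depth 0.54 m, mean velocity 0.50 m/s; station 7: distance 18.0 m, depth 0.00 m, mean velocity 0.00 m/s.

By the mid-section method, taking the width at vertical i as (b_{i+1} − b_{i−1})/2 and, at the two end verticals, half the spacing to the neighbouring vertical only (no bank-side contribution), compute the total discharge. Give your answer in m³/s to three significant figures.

11.9 m³/s

w_2 = (5.3 − 0.0)/2 = 2.65 m; q_2 = 0.66 × 0.65 × 2.65 = 1.137 m³/s
w_3 = (6.9 − 2.3)/2 = 2.3 m; q_3 = 0.85 × 1.02 × 2.3 = 1.994 m³/s
w_4 = (15.2 − 5.3)/2 = 4.95 m; q_4 = 0.89 × 1.32 × 4.95 = 5.815 m³/s
w_5 = (16.8 − 6.9)/2 = 4.95 m; q_5 = 0.72 × 0.72 × 4.95 = 2.566 m³/s
w_6 = (18.0 − 15.2)/2 = 1.4 m; q_6 = 0.50 × 0.54 × 1.4 = 0.3780 m³/s
Stations 1, 7 contribute zero (depth or velocity is 0).
Q = Σ qᵢ = 11.89 m³/s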